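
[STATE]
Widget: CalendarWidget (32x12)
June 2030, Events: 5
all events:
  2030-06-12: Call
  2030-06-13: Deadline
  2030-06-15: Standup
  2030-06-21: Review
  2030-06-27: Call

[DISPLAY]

           June 2030            
Mo Tu We Th Fr Sa Su            
                1  2            
 3  4  5  6  7  8  9            
10 11 12* 13* 14 15* 16         
17 18 19 20 21* 22 23           
24 25 26 27* 28 29 30           
                                
                                
                                
                                
                                


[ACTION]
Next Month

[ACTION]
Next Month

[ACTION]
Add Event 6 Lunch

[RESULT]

          August 2030           
Mo Tu We Th Fr Sa Su            
          1  2  3  4            
 5  6*  7  8  9 10 11           
12 13 14 15 16 17 18            
19 20 21 22 23 24 25            
26 27 28 29 30 31               
                                
                                
                                
                                
                                


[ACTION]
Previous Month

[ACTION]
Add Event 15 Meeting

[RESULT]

           July 2030            
Mo Tu We Th Fr Sa Su            
 1  2  3  4  5  6  7            
 8  9 10 11 12 13 14            
15* 16 17 18 19 20 21           
22 23 24 25 26 27 28            
29 30 31                        
                                
                                
                                
                                
                                


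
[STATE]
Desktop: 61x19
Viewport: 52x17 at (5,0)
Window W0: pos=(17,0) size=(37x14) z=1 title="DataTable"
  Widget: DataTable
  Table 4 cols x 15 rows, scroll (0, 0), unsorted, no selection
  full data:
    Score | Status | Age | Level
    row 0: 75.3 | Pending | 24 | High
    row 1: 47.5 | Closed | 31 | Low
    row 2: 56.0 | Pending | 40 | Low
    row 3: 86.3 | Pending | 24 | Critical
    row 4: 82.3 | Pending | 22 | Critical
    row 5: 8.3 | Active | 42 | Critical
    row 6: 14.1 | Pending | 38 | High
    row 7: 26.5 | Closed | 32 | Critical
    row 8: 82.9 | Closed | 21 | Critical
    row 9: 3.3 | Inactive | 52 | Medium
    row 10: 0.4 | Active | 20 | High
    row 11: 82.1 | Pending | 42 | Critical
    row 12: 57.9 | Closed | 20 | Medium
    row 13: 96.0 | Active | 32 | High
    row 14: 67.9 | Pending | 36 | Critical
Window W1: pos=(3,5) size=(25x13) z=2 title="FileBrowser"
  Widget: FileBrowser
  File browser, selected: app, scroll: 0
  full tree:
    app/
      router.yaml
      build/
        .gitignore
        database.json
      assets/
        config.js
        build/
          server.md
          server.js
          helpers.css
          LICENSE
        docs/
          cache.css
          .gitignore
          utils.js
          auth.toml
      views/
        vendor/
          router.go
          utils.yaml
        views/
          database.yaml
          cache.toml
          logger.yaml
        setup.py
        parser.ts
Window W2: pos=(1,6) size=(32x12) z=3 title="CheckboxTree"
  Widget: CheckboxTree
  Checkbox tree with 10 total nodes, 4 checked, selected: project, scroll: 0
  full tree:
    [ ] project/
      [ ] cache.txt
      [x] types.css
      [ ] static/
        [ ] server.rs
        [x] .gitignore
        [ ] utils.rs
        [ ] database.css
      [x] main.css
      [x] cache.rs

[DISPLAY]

            ┏━━━━━━━━━━━━━━━━━━━━━━━━━━━━━━━━━━━┓   
            ┃ DataTable                         ┃   
            ┠───────────────────────────────────┨   
            ┃Score│Status  │Age│Level           ┃   
            ┃─────┼────────┼───┼────────        ┃   
━━━━━━━━━━━━━━━━━━━━━━┓ing │24 │High            ┃   
━━━━━━━━━━━━━━━━━━━━━━━━━━━┓31 │Low             ┃   
eckboxTree                 ┃40 │Low             ┃   
───────────────────────────┨24 │Critical        ┃   
] project/                 ┃22 │Critical        ┃   
[ ] cache.txt              ┃42 │Critical        ┃   
[x] types.css              ┃38 │High            ┃   
[-] static/                ┃32 │Critical        ┃   
  [ ] server.rs            ┃━━━━━━━━━━━━━━━━━━━━┛   
  [x] .gitignore           ┃                        
  [ ] utils.rs             ┃                        
  [ ] database.css         ┃                        


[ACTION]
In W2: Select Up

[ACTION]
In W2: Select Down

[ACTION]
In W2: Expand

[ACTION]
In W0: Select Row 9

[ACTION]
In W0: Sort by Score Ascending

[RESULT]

            ┏━━━━━━━━━━━━━━━━━━━━━━━━━━━━━━━━━━━┓   
            ┃ DataTable                         ┃   
            ┠───────────────────────────────────┨   
            ┃Scor▲│Status  │Age│Level           ┃   
            ┃─────┼────────┼───┼────────        ┃   
━━━━━━━━━━━━━━━━━━━━━━┓ve  │20 │High            ┃   
━━━━━━━━━━━━━━━━━━━━━━━━━━━┓52 │Medium          ┃   
eckboxTree                 ┃42 │Critical        ┃   
───────────────────────────┨38 │High            ┃   
] project/                 ┃32 │Critical        ┃   
[ ] cache.txt              ┃31 │Low             ┃   
[x] types.css              ┃40 │Low             ┃   
[-] static/                ┃20 │Medium          ┃   
  [ ] server.rs            ┃━━━━━━━━━━━━━━━━━━━━┛   
  [x] .gitignore           ┃                        
  [ ] utils.rs             ┃                        
  [ ] database.css         ┃                        


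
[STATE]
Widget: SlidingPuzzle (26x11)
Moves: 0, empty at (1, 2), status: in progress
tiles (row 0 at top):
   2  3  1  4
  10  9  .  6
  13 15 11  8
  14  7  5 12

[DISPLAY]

┌────┬────┬────┬────┐     
│  2 │  3 │  1 │  4 │     
├────┼────┼────┼────┤     
│ 10 │  9 │    │  6 │     
├────┼────┼────┼────┤     
│ 13 │ 15 │ 11 │  8 │     
├────┼────┼────┼────┤     
│ 14 │  7 │  5 │ 12 │     
└────┴────┴────┴────┘     
Moves: 0                  
                          


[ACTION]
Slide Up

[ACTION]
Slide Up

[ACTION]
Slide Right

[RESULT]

┌────┬────┬────┬────┐     
│  2 │  3 │  1 │  4 │     
├────┼────┼────┼────┤     
│ 10 │  9 │ 11 │  6 │     
├────┼────┼────┼────┤     
│ 13 │ 15 │  5 │  8 │     
├────┼────┼────┼────┤     
│ 14 │    │  7 │ 12 │     
└────┴────┴────┴────┘     
Moves: 3                  
                          


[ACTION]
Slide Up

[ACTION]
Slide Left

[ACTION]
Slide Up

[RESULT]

┌────┬────┬────┬────┐     
│  2 │  3 │  1 │  4 │     
├────┼────┼────┼────┤     
│ 10 │  9 │ 11 │  6 │     
├────┼────┼────┼────┤     
│ 13 │ 15 │  5 │  8 │     
├────┼────┼────┼────┤     
│ 14 │  7 │    │ 12 │     
└────┴────┴────┴────┘     
Moves: 4                  
                          


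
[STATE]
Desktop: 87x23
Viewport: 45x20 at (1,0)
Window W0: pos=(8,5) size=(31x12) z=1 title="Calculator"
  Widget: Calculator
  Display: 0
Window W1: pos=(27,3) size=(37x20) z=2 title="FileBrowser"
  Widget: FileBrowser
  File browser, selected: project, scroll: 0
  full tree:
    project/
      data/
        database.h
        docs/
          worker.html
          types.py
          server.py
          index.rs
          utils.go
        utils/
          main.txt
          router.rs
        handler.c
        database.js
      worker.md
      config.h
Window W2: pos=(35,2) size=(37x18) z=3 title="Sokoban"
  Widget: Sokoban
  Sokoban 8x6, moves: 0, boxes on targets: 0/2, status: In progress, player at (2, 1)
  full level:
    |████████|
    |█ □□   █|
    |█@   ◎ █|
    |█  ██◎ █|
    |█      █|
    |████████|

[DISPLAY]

                                             
                                             
                                  ┏━━━━━━━━━━
                          ┏━━━━━━━┃ Sokoban  
                          ┃ FileBr┠──────────
       ┏━━━━━━━━━━━━━━━━━━┠───────┃████████  
       ┃ Calculator       ┃> [-] p┃█ □□   █  
       ┠──────────────────┃    [+]┃█@   ◎ █  
       ┃                  ┃    wor┃█  ██◎ █  
       ┃┌───┬───┬───┬───┐ ┃    con┃█      █  
       ┃│ 7 │ 8 │ 9 │ ÷ │ ┃       ┃████████  
       ┃├───┼───┼───┼───┤ ┃       ┃Moves: 0  
       ┃│ 4 │ 5 │ 6 │ × │ ┃       ┃          
       ┃├───┼───┼───┼───┤ ┃       ┃          
       ┃│ 1 │ 2 │ 3 │ - │ ┃       ┃          
       ┃└───┴───┴───┴───┘ ┃       ┃          
       ┗━━━━━━━━━━━━━━━━━━┃       ┃          
                          ┃       ┃          
                          ┃       ┃          
                          ┃       ┗━━━━━━━━━━


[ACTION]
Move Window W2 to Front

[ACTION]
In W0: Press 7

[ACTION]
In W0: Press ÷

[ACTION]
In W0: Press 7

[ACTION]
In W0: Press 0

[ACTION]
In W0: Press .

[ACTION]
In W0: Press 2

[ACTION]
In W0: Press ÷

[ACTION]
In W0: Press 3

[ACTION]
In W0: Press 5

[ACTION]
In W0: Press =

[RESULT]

                                             
                                             
                                  ┏━━━━━━━━━━
                          ┏━━━━━━━┃ Sokoban  
                          ┃ FileBr┠──────────
       ┏━━━━━━━━━━━━━━━━━━┠───────┃████████  
       ┃ Calculator       ┃> [-] p┃█ □□   █  
       ┠──────────────────┃    [+]┃█@   ◎ █  
       ┃               0.0┃    wor┃█  ██◎ █  
       ┃┌───┬───┬───┬───┐ ┃    con┃█      █  
       ┃│ 7 │ 8 │ 9 │ ÷ │ ┃       ┃████████  
       ┃├───┼───┼───┼───┤ ┃       ┃Moves: 0  
       ┃│ 4 │ 5 │ 6 │ × │ ┃       ┃          
       ┃├───┼───┼───┼───┤ ┃       ┃          
       ┃│ 1 │ 2 │ 3 │ - │ ┃       ┃          
       ┃└───┴───┴───┴───┘ ┃       ┃          
       ┗━━━━━━━━━━━━━━━━━━┃       ┃          
                          ┃       ┃          
                          ┃       ┃          
                          ┃       ┗━━━━━━━━━━


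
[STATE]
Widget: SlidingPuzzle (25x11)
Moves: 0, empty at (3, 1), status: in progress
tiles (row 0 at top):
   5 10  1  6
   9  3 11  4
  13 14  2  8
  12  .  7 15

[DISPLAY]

┌────┬────┬────┬────┐    
│  5 │ 10 │  1 │  6 │    
├────┼────┼────┼────┤    
│  9 │  3 │ 11 │  4 │    
├────┼────┼────┼────┤    
│ 13 │ 14 │  2 │  8 │    
├────┼────┼────┼────┤    
│ 12 │    │  7 │ 15 │    
└────┴────┴────┴────┘    
Moves: 0                 
                         


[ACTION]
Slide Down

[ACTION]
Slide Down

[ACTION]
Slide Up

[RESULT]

┌────┬────┬────┬────┐    
│  5 │ 10 │  1 │  6 │    
├────┼────┼────┼────┤    
│  9 │  3 │ 11 │  4 │    
├────┼────┼────┼────┤    
│ 13 │    │  2 │  8 │    
├────┼────┼────┼────┤    
│ 12 │ 14 │  7 │ 15 │    
└────┴────┴────┴────┘    
Moves: 3                 
                         


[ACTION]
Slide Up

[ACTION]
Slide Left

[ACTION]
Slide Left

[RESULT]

┌────┬────┬────┬────┐    
│  5 │ 10 │  1 │  6 │    
├────┼────┼────┼────┤    
│  9 │  3 │ 11 │  4 │    
├────┼────┼────┼────┤    
│ 13 │ 14 │  2 │  8 │    
├────┼────┼────┼────┤    
│ 12 │  7 │ 15 │    │    
└────┴────┴────┴────┘    
Moves: 6                 
                         


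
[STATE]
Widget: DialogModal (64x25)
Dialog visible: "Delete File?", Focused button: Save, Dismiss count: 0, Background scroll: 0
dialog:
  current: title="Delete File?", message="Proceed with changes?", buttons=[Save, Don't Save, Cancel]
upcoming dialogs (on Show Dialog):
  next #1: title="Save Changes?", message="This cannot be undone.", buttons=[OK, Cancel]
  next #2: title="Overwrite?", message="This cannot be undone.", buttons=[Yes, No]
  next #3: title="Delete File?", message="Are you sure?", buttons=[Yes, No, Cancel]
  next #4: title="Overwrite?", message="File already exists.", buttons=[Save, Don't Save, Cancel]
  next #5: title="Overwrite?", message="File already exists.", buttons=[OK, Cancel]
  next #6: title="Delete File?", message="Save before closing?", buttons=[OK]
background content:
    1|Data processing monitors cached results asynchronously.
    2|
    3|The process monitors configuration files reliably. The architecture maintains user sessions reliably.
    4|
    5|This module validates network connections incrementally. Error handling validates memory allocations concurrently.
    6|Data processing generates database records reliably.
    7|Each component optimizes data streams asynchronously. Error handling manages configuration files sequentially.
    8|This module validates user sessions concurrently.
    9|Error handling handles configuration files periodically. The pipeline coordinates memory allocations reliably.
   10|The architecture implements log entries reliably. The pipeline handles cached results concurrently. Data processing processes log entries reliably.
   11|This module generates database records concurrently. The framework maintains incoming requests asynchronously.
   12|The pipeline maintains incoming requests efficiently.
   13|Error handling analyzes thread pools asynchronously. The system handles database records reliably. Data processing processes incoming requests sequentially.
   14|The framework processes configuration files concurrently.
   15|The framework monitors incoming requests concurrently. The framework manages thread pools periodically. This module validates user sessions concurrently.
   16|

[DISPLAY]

Data processing monitors cached results asynchronously.         
                                                                
The process monitors configuration files reliably. The architect
                                                                
This module validates network connections incrementally. Error h
Data processing generates database records reliably.            
Each component optimizes data streams asynchronously. Error hand
This module validates user sessions concurrently.               
Error handling handles configuration files periodically. The pip
The architecture implements log entries reliably. The pipeline h
This module gene┌──────────────────────────────┐tly. The framewo
The pipeline mai│         Delete File?         │ntly.           
Error handling a│    Proceed with changes?     │sly. The system 
The framework pr│ [Save]  Don't Save   Cancel  │urrently.       
The framework mo└──────────────────────────────┘ently. The frame
                                                                
                                                                
                                                                
                                                                
                                                                
                                                                
                                                                
                                                                
                                                                
                                                                


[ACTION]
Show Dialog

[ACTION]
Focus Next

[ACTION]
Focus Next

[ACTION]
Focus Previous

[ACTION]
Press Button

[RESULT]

Data processing monitors cached results asynchronously.         
                                                                
The process monitors configuration files reliably. The architect
                                                                
This module validates network connections incrementally. Error h
Data processing generates database records reliably.            
Each component optimizes data streams asynchronously. Error hand
This module validates user sessions concurrently.               
Error handling handles configuration files periodically. The pip
The architecture implements log entries reliably. The pipeline h
This module generates database records concurrently. The framewo
The pipeline maintains incoming requests efficiently.           
Error handling analyzes thread pools asynchronously. The system 
The framework processes configuration files concurrently.       
The framework monitors incoming requests concurrently. The frame
                                                                
                                                                
                                                                
                                                                
                                                                
                                                                
                                                                
                                                                
                                                                
                                                                


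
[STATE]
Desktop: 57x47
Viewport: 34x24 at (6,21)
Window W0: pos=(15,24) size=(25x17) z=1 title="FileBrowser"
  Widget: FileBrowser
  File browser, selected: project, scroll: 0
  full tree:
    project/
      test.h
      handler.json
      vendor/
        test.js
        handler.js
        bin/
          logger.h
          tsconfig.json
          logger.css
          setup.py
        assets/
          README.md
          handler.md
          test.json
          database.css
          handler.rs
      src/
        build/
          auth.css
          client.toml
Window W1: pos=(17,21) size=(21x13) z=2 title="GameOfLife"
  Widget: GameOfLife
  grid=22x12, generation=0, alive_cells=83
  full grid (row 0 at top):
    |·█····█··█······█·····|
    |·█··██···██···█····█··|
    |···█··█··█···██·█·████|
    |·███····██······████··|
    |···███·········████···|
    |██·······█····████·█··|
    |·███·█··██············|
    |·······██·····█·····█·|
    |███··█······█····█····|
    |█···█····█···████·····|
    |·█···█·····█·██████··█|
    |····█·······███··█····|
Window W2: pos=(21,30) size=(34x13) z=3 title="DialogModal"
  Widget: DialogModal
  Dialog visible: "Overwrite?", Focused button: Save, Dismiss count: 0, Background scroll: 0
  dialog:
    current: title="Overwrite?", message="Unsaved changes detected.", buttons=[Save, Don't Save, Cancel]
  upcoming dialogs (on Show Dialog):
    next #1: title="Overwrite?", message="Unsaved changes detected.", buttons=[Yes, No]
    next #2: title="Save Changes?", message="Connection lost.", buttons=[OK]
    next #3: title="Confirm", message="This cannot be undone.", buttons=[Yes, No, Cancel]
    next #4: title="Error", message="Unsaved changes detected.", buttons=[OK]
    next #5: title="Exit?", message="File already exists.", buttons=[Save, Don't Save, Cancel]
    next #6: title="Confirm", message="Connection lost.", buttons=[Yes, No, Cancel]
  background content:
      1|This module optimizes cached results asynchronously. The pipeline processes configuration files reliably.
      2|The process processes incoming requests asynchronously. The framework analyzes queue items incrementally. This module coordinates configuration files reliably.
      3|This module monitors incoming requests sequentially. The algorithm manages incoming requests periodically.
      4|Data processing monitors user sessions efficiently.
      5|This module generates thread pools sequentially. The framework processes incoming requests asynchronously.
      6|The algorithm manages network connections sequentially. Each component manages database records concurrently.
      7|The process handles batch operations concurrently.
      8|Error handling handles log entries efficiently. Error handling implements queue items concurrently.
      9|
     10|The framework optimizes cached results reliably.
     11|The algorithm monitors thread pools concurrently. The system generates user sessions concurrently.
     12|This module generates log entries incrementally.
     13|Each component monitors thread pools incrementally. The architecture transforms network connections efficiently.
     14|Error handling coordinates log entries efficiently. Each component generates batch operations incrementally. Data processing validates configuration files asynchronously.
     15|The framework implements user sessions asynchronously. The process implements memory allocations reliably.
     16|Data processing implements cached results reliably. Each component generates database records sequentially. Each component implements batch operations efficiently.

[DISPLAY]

           ┏━━━━━━━━━━━━━━━━━━━┓  
           ┃ GameOfLife        ┃  
           ┠───────────────────┨  
         ┏━┃Gen: 0             ┃━┓
         ┃ ┃··█··█··█···██·█·██┃ ┃
         ┠─┃███····██······████┃─┨
         ┃>┃··███·········████·┃ ┃
         ┃ ┃█·······█····████·█┃ ┃
         ┃ ┃███·█··██··········┃ ┃
         ┃ ┃···┏━━━━━━━━━━━━━━━━━━
         ┃ ┃██·┃ DialogModal      
         ┃ ┃···┠──────────────────
         ┃ ┗━━━┃This module optimi
         ┃     ┃The process proces
         ┃     ┃Th┌───────────────
         ┃     ┃Da│        Overwri
         ┃     ┃Th│Unsaved changes
         ┃     ┃Th│[Save]  Don't S
         ┃     ┃Th└───────────────
         ┗━━━━━┃Error handling han
               ┃                  
               ┗━━━━━━━━━━━━━━━━━━
                                  
                                  


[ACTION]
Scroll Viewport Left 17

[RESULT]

                 ┏━━━━━━━━━━━━━━━━
                 ┃ GameOfLife     
                 ┠────────────────
               ┏━┃Gen: 0          
               ┃ ┃··█··█··█···██·█
               ┠─┃███····██······█
               ┃>┃··███·········██
               ┃ ┃█·······█····███
               ┃ ┃███·█··██·······
               ┃ ┃···┏━━━━━━━━━━━━
               ┃ ┃██·┃ DialogModal
               ┃ ┃···┠────────────
               ┃ ┗━━━┃This module 
               ┃     ┃The process 
               ┃     ┃Th┌─────────
               ┃     ┃Da│        O
               ┃     ┃Th│Unsaved c
               ┃     ┃Th│[Save]  D
               ┃     ┃Th└─────────
               ┗━━━━━┃Error handli
                     ┃            
                     ┗━━━━━━━━━━━━
                                  
                                  


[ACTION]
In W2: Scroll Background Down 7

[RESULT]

                 ┏━━━━━━━━━━━━━━━━
                 ┃ GameOfLife     
                 ┠────────────────
               ┏━┃Gen: 0          
               ┃ ┃··█··█··█···██·█
               ┠─┃███····██······█
               ┃>┃··███·········██
               ┃ ┃█·······█····███
               ┃ ┃███·█··██·······
               ┃ ┃···┏━━━━━━━━━━━━
               ┃ ┃██·┃ DialogModal
               ┃ ┃···┠────────────
               ┃ ┗━━━┃Error handli
               ┃     ┃            
               ┃     ┃Th┌─────────
               ┃     ┃Th│        O
               ┃     ┃Th│Unsaved c
               ┃     ┃Ea│[Save]  D
               ┃     ┃Er└─────────
               ┗━━━━━┃The framewor
                     ┃Data process
                     ┗━━━━━━━━━━━━
                                  
                                  


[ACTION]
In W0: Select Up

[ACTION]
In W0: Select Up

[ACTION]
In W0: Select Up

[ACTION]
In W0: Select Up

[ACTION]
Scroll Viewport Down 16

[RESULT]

                 ┠────────────────
               ┏━┃Gen: 0          
               ┃ ┃··█··█··█···██·█
               ┠─┃███····██······█
               ┃>┃··███·········██
               ┃ ┃█·······█····███
               ┃ ┃███·█··██·······
               ┃ ┃···┏━━━━━━━━━━━━
               ┃ ┃██·┃ DialogModal
               ┃ ┃···┠────────────
               ┃ ┗━━━┃Error handli
               ┃     ┃            
               ┃     ┃Th┌─────────
               ┃     ┃Th│        O
               ┃     ┃Th│Unsaved c
               ┃     ┃Ea│[Save]  D
               ┃     ┃Er└─────────
               ┗━━━━━┃The framewor
                     ┃Data process
                     ┗━━━━━━━━━━━━
                                  
                                  
                                  
                                  


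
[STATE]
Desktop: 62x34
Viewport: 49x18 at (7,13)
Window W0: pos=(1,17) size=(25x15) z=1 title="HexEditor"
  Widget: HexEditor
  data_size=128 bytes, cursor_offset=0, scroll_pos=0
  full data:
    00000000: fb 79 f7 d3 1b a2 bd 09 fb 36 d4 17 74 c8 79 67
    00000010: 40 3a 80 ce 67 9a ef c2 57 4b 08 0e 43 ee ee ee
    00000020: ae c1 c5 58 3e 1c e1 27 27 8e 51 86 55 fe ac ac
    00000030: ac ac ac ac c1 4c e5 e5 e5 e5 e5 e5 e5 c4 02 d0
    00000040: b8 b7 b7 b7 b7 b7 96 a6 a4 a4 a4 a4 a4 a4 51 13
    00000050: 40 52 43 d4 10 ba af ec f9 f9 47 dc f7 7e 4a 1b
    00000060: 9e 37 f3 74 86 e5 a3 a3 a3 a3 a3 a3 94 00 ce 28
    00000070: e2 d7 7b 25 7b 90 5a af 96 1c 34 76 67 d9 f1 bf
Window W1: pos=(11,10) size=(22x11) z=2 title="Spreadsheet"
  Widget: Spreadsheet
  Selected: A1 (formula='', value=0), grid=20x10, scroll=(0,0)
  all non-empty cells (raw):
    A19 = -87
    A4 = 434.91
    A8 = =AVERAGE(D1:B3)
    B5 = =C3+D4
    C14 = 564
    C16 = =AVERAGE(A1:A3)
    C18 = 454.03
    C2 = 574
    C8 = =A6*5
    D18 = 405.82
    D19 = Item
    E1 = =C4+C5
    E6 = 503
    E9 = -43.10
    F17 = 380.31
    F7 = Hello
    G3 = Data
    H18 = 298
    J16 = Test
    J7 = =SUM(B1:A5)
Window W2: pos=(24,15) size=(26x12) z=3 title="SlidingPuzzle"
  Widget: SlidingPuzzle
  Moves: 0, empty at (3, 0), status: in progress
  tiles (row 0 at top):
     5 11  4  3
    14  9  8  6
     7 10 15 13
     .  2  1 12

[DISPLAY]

    ┃A1:                 ┃                       
    ┃       A       B    ┃                       
    ┃------------┏━━━━━━━━━━━━━━━━━━━━━━━━┓      
    ┃  1      [0]┃ SlidingPuzzle          ┃      
━━━━┃  2        0┠────────────────────────┨      
dito┃  3        0┃┌────┬────┬────┬────┐   ┃      
────┃  4   434.91┃│  5 │ 11 │  4 │  3 │   ┃      
000 ┗━━━━━━━━━━━━┃├────┼────┼────┼────┤   ┃      
010  40 3a 80 ce ┃│ 14 │  9 │  8 │  6 │   ┃      
020  ae c1 c5 58 ┃├────┼────┼────┼────┤   ┃      
030  ac ac ac ac ┃│  7 │ 10 │ 15 │ 13 │   ┃      
040  b8 b7 b7 b7 ┃├────┼────┼────┼────┤   ┃      
050  40 52 43 d4 ┃│    │  2 │  1 │ 12 │   ┃      
060  9e 37 f3 74 ┗━━━━━━━━━━━━━━━━━━━━━━━━┛      
070  e2 d7 7b 25 7┃                              
                  ┃                              
                  ┃                              
                  ┃                              


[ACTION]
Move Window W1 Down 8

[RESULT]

                                                 
                                                 
                 ┏━━━━━━━━━━━━━━━━━━━━━━━━┓      
                 ┃ SlidingPuzzle          ┃      
━━━━━━━━━━━━━━━━━┠────────────────────────┨      
dito┏━━━━━━━━━━━━┃┌────┬────┬────┬────┐   ┃      
────┃ Spreadsheet┃│  5 │ 11 │  4 │  3 │   ┃      
000 ┠────────────┃├────┼────┼────┼────┤   ┃      
010 ┃A1:         ┃│ 14 │  9 │  8 │  6 │   ┃      
020 ┃       A    ┃├────┼────┼────┼────┤   ┃      
030 ┃------------┃│  7 │ 10 │ 15 │ 13 │   ┃      
040 ┃  1      [0]┃├────┼────┼────┼────┤   ┃      
050 ┃  2        0┃│    │  2 │  1 │ 12 │   ┃      
060 ┃  3        0┗━━━━━━━━━━━━━━━━━━━━━━━━┛      
070 ┃  4   434.91       0┃                       
    ┗━━━━━━━━━━━━━━━━━━━━┛                       
                  ┃                              
                  ┃                              


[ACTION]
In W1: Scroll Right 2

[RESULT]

                                                 
                                                 
                 ┏━━━━━━━━━━━━━━━━━━━━━━━━┓      
                 ┃ SlidingPuzzle          ┃      
━━━━━━━━━━━━━━━━━┠────────────────────────┨      
dito┏━━━━━━━━━━━━┃┌────┬────┬────┬────┐   ┃      
────┃ Spreadsheet┃│  5 │ 11 │  4 │  3 │   ┃      
000 ┠────────────┃├────┼────┼────┼────┤   ┃      
010 ┃A1:         ┃│ 14 │  9 │  8 │  6 │   ┃      
020 ┃       C    ┃├────┼────┼────┼────┤   ┃      
030 ┃------------┃│  7 │ 10 │ 15 │ 13 │   ┃      
040 ┃  1        0┃├────┼────┼────┼────┤   ┃      
050 ┃  2      574┃│    │  2 │  1 │ 12 │   ┃      
060 ┃  3        0┗━━━━━━━━━━━━━━━━━━━━━━━━┛      
070 ┃  4        0       0┃                       
    ┗━━━━━━━━━━━━━━━━━━━━┛                       
                  ┃                              
                  ┃                              


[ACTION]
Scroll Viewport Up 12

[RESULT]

                                                 
                                                 
                                                 
                                                 
                                                 
                                                 
                                                 
                                                 
                                                 
                                                 
                                                 
                                                 
                                                 
                                                 
                 ┏━━━━━━━━━━━━━━━━━━━━━━━━┓      
                 ┃ SlidingPuzzle          ┃      
━━━━━━━━━━━━━━━━━┠────────────────────────┨      
dito┏━━━━━━━━━━━━┃┌────┬────┬────┬────┐   ┃      


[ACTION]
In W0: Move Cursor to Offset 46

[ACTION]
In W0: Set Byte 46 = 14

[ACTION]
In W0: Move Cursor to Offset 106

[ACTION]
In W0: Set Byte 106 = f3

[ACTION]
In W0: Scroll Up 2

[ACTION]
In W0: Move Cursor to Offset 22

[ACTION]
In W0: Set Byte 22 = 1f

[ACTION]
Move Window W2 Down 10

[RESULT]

                                                 
                                                 
                                                 
                                                 
                                                 
                                                 
                                                 
                                                 
                                                 
                                                 
                                                 
                                                 
                                                 
                                                 
                                                 
                                                 
━━━━━━━━━━━━━━━━━━┓                              
dito┏━━━━━━━━━━━━━━━━━━━━┓                       


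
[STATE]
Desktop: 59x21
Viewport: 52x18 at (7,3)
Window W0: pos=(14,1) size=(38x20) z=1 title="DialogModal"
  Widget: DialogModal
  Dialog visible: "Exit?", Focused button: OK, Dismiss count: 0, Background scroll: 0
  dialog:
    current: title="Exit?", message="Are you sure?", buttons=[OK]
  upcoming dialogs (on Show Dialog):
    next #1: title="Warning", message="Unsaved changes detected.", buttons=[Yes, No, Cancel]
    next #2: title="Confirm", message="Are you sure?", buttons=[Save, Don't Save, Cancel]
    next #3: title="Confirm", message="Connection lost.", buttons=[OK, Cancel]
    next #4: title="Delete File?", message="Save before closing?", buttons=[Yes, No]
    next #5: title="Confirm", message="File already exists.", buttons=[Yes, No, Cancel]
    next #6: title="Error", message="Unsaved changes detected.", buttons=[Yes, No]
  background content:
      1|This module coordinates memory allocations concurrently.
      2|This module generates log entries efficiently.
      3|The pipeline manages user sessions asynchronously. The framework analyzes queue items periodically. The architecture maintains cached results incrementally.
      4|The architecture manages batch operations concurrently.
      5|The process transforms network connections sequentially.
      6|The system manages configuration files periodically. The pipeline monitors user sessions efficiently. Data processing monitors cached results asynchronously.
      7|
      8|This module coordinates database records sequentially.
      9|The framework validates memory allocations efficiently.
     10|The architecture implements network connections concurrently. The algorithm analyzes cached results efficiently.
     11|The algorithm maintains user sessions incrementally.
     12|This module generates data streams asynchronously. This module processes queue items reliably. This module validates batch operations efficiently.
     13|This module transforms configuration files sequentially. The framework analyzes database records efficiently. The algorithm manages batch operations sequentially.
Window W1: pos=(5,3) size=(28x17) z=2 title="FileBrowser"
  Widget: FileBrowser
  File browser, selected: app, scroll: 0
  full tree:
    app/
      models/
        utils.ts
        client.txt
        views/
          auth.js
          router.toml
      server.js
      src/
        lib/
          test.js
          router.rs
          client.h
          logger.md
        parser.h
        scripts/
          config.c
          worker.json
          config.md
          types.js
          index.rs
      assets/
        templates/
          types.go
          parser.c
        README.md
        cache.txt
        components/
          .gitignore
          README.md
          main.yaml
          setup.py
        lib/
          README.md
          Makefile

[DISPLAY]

━━━━━━━━━━━━━━━━━━━━━━━━━┓──────────────────┨       
FileBrowser              ┃nates memory alloc┃       
─────────────────────────┨tes log entries ef┃       
 [-] app/                ┃es user sessions a┃       
   [+] models/           ┃anages batch opera┃       
   server.js             ┃orms network conne┃       
   [+] src/              ┃───────┐ration fil┃       
   [+] assets/           ┃t?     │          ┃       
                         ┃ sure? │tabase rec┃       
                         ┃K]     │mory alloc┃       
                         ┃───────┘s network ┃       
                         ┃tains user session┃       
                         ┃tes data streams a┃       
                         ┃orms configuration┃       
                         ┃                  ┃       
                         ┃                  ┃       
━━━━━━━━━━━━━━━━━━━━━━━━━┛                  ┃       
       ┗━━━━━━━━━━━━━━━━━━━━━━━━━━━━━━━━━━━━┛       


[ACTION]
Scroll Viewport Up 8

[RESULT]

                                                    
       ┏━━━━━━━━━━━━━━━━━━━━━━━━━━━━━━━━━━━━┓       
       ┃ DialogModal                        ┃       
━━━━━━━━━━━━━━━━━━━━━━━━━┓──────────────────┨       
FileBrowser              ┃nates memory alloc┃       
─────────────────────────┨tes log entries ef┃       
 [-] app/                ┃es user sessions a┃       
   [+] models/           ┃anages batch opera┃       
   server.js             ┃orms network conne┃       
   [+] src/              ┃───────┐ration fil┃       
   [+] assets/           ┃t?     │          ┃       
                         ┃ sure? │tabase rec┃       
                         ┃K]     │mory alloc┃       
                         ┃───────┘s network ┃       
                         ┃tains user session┃       
                         ┃tes data streams a┃       
                         ┃orms configuration┃       
                         ┃                  ┃       


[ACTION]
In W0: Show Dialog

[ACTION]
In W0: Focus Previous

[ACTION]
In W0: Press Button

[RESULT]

                                                    
       ┏━━━━━━━━━━━━━━━━━━━━━━━━━━━━━━━━━━━━┓       
       ┃ DialogModal                        ┃       
━━━━━━━━━━━━━━━━━━━━━━━━━┓──────────────────┨       
FileBrowser              ┃nates memory alloc┃       
─────────────────────────┨tes log entries ef┃       
 [-] app/                ┃es user sessions a┃       
   [+] models/           ┃anages batch opera┃       
   server.js             ┃orms network conne┃       
   [+] src/              ┃ configuration fil┃       
   [+] assets/           ┃                  ┃       
                         ┃nates database rec┃       
                         ┃dates memory alloc┃       
                         ┃mplements network ┃       
                         ┃tains user session┃       
                         ┃tes data streams a┃       
                         ┃orms configuration┃       
                         ┃                  ┃       
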